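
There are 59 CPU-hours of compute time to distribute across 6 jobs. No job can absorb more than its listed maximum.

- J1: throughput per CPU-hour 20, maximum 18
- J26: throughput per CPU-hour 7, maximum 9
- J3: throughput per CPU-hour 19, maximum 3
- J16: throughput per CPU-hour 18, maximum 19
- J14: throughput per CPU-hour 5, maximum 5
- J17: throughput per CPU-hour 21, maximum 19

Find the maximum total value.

1158

Rank by throughput per CPU-hour: J17 21 > J1 20 > J3 19 > J16 18 > J26 7 > J14 5.
J17 takes 19 to reach its cap of 19 ; 40 left.
J1: +18 to 18 (cap) ; 22 left.
J3 takes 3 to reach its cap of 3 ; 19 left.
Give J16 19 to hit its cap of 19 ; 0 left.
Total = 20×18 + 19×3 + 18×19 + 21×19 = 1158.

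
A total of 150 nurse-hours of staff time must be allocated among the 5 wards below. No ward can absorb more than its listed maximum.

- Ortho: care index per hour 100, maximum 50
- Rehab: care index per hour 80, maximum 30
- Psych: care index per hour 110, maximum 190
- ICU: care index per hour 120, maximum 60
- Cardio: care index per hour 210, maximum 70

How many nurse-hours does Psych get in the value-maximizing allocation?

Order the wards by care index per hour: Cardio 210 > ICU 120 > Psych 110 > Ortho 100 > Rehab 80.
Cardio takes 70 to reach its cap of 70 ; 80 left.
Give ICU 60 to hit its cap of 60 ; 20 left.
Only 20 left; Psych takes them to reach 20.

20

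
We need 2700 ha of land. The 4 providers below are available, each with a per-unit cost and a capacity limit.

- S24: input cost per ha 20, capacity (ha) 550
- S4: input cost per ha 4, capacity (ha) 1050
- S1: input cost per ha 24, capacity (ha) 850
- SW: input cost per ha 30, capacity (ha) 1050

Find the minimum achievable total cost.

43100

Cheapest first:
S4 (4): use full 1050 ; 1650 ha to go.
Take 550 from S24 at 20 ; need 1100 more.
S1 at 24: take all 850 ha ; 250 still needed.
Take 250 from SW at 30 to finish.
Cost = 1050×4 + 550×20 + 850×24 + 250×30 = 43100.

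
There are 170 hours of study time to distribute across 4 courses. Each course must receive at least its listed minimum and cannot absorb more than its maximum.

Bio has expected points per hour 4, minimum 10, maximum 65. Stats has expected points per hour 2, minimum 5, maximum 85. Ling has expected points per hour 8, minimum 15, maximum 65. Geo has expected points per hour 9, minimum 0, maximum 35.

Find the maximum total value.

Meeting every minimum uses 10+5+15+0 = 30 hours, leaving 140.
Highest expected points per hour first: Geo 9 > Ling 8 > Bio 4 > Stats 2.
Give Geo 35 more to hit its cap of 35 — 105 left.
Ling: +50 to 65 (cap) — 55 left.
Bio takes 55 more to reach its cap of 65 — 0 left.
Total = 4×65 + 2×5 + 8×65 + 9×35 = 1105.

1105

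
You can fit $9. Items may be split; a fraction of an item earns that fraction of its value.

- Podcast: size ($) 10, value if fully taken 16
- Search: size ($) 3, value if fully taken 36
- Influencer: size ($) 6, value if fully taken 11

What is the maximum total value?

47

Rank by value-to-size ratio: Search 36/3≈12, Influencer 11/6≈1.83, Podcast 16/10≈1.6.
All 3 $ of Search fit (value 36) → 6 remain.
Take all of Influencer (6 $, value 11) → 0 $ left.
Total value = 47.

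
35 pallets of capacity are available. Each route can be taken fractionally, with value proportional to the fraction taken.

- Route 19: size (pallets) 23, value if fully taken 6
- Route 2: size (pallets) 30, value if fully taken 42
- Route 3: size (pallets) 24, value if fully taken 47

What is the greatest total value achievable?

62.4

Best value per unit of size first: Route 3 47/24≈1.96, Route 2 42/30≈1.4, Route 19 6/23≈0.261.
Take all of Route 3 (24 pallets, value 47) → 11 pallets left.
11 pallets left: a 11/30 share of Route 2 gives 42×11/30 = 15.4.
Total value = 62.4.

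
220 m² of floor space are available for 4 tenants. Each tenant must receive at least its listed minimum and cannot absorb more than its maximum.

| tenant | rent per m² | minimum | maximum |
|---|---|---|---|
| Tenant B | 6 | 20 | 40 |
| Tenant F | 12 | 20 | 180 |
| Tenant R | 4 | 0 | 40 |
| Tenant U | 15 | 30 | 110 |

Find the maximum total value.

2850

Meeting every minimum uses 20+20+0+30 = 70 m², leaving 150.
Highest rent per m² first: Tenant U 15 > Tenant F 12 > Tenant B 6 > Tenant R 4.
Tenant U: +80 to 110 (cap) — 70 left.
Tenant F: +70 (room for 160) → 90. Pool exhausted.
Total = 6×20 + 12×90 + 15×110 = 2850.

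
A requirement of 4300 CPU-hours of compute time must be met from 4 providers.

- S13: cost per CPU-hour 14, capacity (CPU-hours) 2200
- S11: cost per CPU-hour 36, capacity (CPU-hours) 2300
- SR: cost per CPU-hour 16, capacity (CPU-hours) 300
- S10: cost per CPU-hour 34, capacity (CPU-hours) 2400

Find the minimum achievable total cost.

96800

Cheapest first:
S13 (14): use full 2200 ; 2100 CPU-hours to go.
Take 300 from SR at 16 ; need 1800 more.
Take 1800 from S10 at 34 to finish.
S11: unused.
Cost = 2200×14 + 300×16 + 1800×34 = 96800.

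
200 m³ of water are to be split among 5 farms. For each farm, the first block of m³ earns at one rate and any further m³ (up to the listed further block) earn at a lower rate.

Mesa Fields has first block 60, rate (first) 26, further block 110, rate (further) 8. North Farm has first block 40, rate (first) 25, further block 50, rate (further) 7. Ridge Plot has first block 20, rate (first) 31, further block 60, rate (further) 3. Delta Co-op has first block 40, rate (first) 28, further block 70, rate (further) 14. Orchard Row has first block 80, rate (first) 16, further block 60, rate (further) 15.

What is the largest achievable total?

Rank every tier by rate: Ridge Plot/first 31 > Delta Co-op/first 28 > Mesa Fields/first 26 > North Farm/first 25 > Orchard Row/first 16 > Orchard Row/second 15 > Delta Co-op/second 14 > Mesa Fields/second 8 > North Farm/second 7 > Ridge Plot/second 3.
Fill Ridge Plot first block (20 at 31) → 180 left.
Fill Delta Co-op first block (40 at 28) → 140 left.
Mesa Fields first at 26: fill all 60 → 80 left.
North Farm first at 25: fill all 40 → 40 left.
Orchard Row/first: +40 of 80 at 16; pool empty.
Total = 31×20 + 28×40 + 26×60 + 25×40 + 16×40 = 4940.

4940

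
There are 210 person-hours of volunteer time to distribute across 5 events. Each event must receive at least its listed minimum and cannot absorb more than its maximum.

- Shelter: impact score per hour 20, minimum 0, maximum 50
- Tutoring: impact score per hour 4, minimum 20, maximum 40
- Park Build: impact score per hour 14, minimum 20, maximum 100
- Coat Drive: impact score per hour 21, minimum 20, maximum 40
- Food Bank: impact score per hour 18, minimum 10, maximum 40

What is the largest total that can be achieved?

3480

Meeting every minimum uses 0+20+20+20+10 = 70 person-hours, leaving 140.
Rank by impact score per hour: Coat Drive 21 > Shelter 20 > Food Bank 18 > Park Build 14 > Tutoring 4.
Coat Drive takes 20 more to reach its cap of 40 — 120 left.
Give Shelter 50 more to hit its cap of 50 — 70 left.
Food Bank takes 30 more to reach its cap of 40 — 40 left.
Park Build has room for 80 more but only 40 remain, so it gets 60.
Total = 20×50 + 4×20 + 14×60 + 21×40 + 18×40 = 3480.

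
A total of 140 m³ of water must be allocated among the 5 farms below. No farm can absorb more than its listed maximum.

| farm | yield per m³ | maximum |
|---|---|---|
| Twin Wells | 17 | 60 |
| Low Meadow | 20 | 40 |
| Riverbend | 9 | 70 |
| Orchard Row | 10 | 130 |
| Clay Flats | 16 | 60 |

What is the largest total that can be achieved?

Highest yield per m³ first: Low Meadow 20 > Twin Wells 17 > Clay Flats 16 > Orchard Row 10 > Riverbend 9.
Low Meadow: +40 to 40 (cap) — 100 left.
Twin Wells: +60 to 60 (cap) — 40 left.
Only 40 left; Clay Flats takes them to reach 40.
Total = 17×60 + 20×40 + 16×40 = 2460.

2460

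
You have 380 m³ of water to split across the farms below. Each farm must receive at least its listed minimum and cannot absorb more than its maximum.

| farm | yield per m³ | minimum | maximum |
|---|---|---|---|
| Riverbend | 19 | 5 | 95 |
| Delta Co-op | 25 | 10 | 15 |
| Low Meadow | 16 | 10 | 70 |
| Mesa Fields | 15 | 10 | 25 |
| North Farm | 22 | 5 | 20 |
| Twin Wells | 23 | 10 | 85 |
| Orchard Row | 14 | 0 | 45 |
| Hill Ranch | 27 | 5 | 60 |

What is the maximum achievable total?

7830

Meeting every minimum uses 5+10+10+10+5+10+0+5 = 55 m³, leaving 325.
Highest yield per m³ first: Hill Ranch 27 > Delta Co-op 25 > Twin Wells 23 > North Farm 22 > Riverbend 19 > Low Meadow 16 > Mesa Fields 15 > Orchard Row 14.
Hill Ranch: +55 to 60 (cap) → 270 left.
Give Delta Co-op 5 more to hit its cap of 15 → 265 left.
Give Twin Wells 75 more to hit its cap of 85 → 190 left.
North Farm: +15 to 20 (cap) → 175 left.
Riverbend: +90 to 95 (cap) → 85 left.
Give Low Meadow 60 more to hit its cap of 70 → 25 left.
Give Mesa Fields 15 more to hit its cap of 25 → 10 left.
Orchard Row: +10 (room for 45) → 10. Pool exhausted.
Total = 19×95 + 25×15 + 16×70 + 15×25 + 22×20 + 23×85 + 14×10 + 27×60 = 7830.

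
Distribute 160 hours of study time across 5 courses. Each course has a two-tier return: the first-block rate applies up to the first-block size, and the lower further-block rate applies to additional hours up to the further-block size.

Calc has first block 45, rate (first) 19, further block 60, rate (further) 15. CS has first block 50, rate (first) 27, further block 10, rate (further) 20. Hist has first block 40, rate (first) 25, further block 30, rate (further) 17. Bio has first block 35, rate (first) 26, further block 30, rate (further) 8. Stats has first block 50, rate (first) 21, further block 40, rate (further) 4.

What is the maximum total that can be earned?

3995

Order all 10 blocks by rate: CS/T1 27 > Bio/T1 26 > Hist/T1 25 > Stats/T1 21 > CS/T2 20 > Calc/T1 19 > Hist/T2 17 > Calc/T2 15 > Bio/T2 8 > Stats/T2 4.
CS T1 at 27: fill all 50 ; 110 left.
Bio/T1 (26): +35 ; 75 left.
Hist/T1 (25): +40 ; 35 left.
Stats T1 at 21: only 35 left, fill 35.
Total = 27×50 + 26×35 + 25×40 + 21×35 = 3995.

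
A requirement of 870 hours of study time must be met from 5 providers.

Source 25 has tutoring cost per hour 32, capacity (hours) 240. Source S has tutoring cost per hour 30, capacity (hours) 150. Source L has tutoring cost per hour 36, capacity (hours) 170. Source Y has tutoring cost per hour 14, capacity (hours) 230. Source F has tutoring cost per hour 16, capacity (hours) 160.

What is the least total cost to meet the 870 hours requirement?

Fill from the cheapest provider first.
Source Y (14): use full 230 ; 640 hours to go.
Source F (16): use full 160 ; 480 hours to go.
Take 150 from Source S at 30 ; need 330 more.
Take 240 from Source 25 at 32 ; need 90 more.
Take 90 from Source L at 36 to finish.
Cost = 230×14 + 160×16 + 150×30 + 240×32 + 90×36 = 21200.

21200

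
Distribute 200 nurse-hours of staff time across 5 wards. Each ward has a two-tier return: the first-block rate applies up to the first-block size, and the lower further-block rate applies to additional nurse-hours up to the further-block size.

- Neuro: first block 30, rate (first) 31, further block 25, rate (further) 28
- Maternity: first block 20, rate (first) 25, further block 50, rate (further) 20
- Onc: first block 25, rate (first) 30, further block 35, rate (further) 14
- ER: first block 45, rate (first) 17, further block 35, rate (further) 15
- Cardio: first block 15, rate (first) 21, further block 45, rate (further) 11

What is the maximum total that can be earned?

Rank every tier by rate: Neuro/T1 31 > Onc/T1 30 > Neuro/T2 28 > Maternity/T1 25 > Cardio/T1 21 > Maternity/T2 20 > ER/T1 17 > ER/T2 15 > Onc/T2 14 > Cardio/T2 11.
Neuro/T1 (31): +30 — 170 left.
Fill Onc T1 block (25 at 30) — 145 left.
Fill Neuro T2 block (25 at 28) — 120 left.
Fill Maternity T1 block (20 at 25) — 100 left.
Cardio/T1 (21): +15 — 85 left.
Fill Maternity T2 block (50 at 20) — 35 left.
35 remain; put them into ER T1 at 17.
Total = 31×30 + 30×25 + 28×25 + 25×20 + 21×15 + 20×50 + 17×35 = 4790.

4790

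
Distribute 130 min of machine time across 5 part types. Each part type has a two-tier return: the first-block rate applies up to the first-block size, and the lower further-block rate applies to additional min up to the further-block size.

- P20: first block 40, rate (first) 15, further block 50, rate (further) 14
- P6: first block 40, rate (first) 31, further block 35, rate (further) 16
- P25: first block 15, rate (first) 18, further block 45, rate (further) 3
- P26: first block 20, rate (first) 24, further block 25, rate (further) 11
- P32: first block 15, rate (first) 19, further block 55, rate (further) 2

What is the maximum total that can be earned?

2910

Rank every tier by rate: P6/first 31 > P26/first 24 > P32/first 19 > P25/first 18 > P6/second 16 > P20/first 15 > P20/second 14 > P26/second 11 > P25/second 3 > P32/second 2.
P6 first at 31: fill all 40 → 90 left.
Fill P26 first block (20 at 24) → 70 left.
P32 first at 19: fill all 15 → 55 left.
Fill P25 first block (15 at 18) → 40 left.
Fill P6 second block (35 at 16) → 5 left.
P20/first: +5 of 40 at 15; pool empty.
Total = 31×40 + 24×20 + 19×15 + 18×15 + 16×35 + 15×5 = 2910.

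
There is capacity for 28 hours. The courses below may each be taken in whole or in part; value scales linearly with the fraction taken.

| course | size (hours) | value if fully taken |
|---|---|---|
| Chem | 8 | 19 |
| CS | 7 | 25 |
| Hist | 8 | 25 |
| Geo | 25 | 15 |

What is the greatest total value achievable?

72

Rank by value-to-size ratio: CS 25/7≈3.57, Hist 25/8≈3.12, Chem 19/8≈2.38, Geo 15/25≈0.6.
All 7 hours of CS fit (value 25) ; 21 remain.
Take all of Hist (8 hours, value 25) ; 13 hours left.
Chem: take in full, 8 hours for value 19 ; 5 left.
Fill the last 5 hours with part of Geo: 5/25 of it earns 3.
Total value = 72.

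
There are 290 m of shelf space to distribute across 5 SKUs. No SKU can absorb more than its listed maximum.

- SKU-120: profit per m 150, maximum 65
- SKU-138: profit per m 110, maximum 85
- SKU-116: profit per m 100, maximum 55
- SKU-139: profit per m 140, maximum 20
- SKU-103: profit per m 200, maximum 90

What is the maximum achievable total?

Rank by profit per m: SKU-103 200 > SKU-120 150 > SKU-139 140 > SKU-138 110 > SKU-116 100.
Give SKU-103 90 to hit its cap of 90 — 200 left.
Give SKU-120 65 to hit its cap of 65 — 135 left.
Give SKU-139 20 to hit its cap of 20 — 115 left.
Give SKU-138 85 to hit its cap of 85 — 30 left.
Only 30 left; SKU-116 takes them to reach 30.
Total = 150×65 + 110×85 + 100×30 + 140×20 + 200×90 = 42900.

42900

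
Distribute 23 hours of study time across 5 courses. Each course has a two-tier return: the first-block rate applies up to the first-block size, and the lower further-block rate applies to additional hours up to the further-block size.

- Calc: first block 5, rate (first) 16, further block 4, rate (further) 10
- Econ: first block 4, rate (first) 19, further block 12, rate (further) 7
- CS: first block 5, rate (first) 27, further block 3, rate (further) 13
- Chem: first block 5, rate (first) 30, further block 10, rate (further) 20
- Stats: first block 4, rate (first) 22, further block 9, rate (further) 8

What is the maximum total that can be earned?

553

Rank every tier by rate: Chem/tier1 30 > CS/tier1 27 > Stats/tier1 22 > Chem/tier2 20 > Econ/tier1 19 > Calc/tier1 16 > CS/tier2 13 > Calc/tier2 10 > Stats/tier2 8 > Econ/tier2 7.
Chem tier1 at 30: fill all 5 — 18 left.
CS/tier1 (27): +5 — 13 left.
Fill Stats tier1 block (4 at 22) — 9 left.
Chem tier2 at 20: only 9 left, fill 9.
Total = 30×5 + 27×5 + 22×4 + 20×9 = 553.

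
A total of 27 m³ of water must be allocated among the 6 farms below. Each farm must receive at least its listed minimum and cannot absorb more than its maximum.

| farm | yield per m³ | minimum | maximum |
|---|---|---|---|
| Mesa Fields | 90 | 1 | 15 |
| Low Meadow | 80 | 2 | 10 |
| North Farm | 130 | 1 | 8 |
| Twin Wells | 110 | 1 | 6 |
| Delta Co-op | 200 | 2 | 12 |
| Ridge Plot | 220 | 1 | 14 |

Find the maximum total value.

5170

Meeting every minimum uses 1+2+1+1+2+1 = 8 m³, leaving 19.
Order the farms by yield per m³: Ridge Plot 220 > Delta Co-op 200 > North Farm 130 > Twin Wells 110 > Mesa Fields 90 > Low Meadow 80.
Ridge Plot: +13 to 14 (cap) → 6 left.
Delta Co-op has room for 10 more but only 6 remain, so it gets 8.
Total = 90×1 + 80×2 + 130×1 + 110×1 + 200×8 + 220×14 = 5170.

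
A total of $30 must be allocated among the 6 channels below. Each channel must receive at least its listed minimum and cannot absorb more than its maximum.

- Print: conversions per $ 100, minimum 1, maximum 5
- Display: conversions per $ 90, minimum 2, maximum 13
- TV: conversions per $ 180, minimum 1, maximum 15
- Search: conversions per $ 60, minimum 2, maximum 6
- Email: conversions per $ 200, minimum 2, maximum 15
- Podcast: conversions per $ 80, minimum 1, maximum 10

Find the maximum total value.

5100

Meeting every minimum uses 1+2+1+2+2+1 = 9 $, leaving 21.
Rank by conversions per $: Email 200 > TV 180 > Print 100 > Display 90 > Podcast 80 > Search 60.
Email: +13 to 15 (cap) → 8 left.
TV: +8 (room for 14) → 9. Pool exhausted.
Total = 100×1 + 90×2 + 180×9 + 60×2 + 200×15 + 80×1 = 5100.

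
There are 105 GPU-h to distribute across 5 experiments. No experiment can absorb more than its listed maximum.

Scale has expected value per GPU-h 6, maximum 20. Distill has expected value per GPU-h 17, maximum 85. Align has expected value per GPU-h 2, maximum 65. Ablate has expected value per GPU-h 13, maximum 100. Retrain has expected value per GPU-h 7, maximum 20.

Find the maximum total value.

Highest expected value per GPU-h first: Distill 17 > Ablate 13 > Retrain 7 > Scale 6 > Align 2.
Give Distill 85 to hit its cap of 85 ; 20 left.
Ablate: +20 (room for 100) → 20. Pool exhausted.
Total = 17×85 + 13×20 = 1705.

1705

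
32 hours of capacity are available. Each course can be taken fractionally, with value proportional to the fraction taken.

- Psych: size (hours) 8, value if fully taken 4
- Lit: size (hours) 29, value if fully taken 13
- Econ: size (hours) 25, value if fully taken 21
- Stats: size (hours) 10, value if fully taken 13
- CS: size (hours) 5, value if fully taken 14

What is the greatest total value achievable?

Sort by value density: CS 14/5≈2.8, Stats 13/10≈1.3, Econ 21/25≈0.84, Psych 4/8≈0.5, Lit 13/29≈0.448.
All 5 hours of CS fit (value 14) → 27 remain.
Stats: take in full, 10 hours for value 13 → 17 left.
Fill the last 17 hours with part of Econ: 17/25 of it earns 14.28.
Total value = 41.28.

41.28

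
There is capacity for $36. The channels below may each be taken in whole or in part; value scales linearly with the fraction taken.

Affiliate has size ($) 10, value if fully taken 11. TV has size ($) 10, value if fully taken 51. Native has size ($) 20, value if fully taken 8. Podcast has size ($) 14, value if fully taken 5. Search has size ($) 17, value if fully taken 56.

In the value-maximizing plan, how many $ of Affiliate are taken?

Best value per unit of size first: TV 51/10≈5.1, Search 56/17≈3.29, Affiliate 11/10≈1.1, Native 8/20≈0.4, Podcast 5/14≈0.357.
Take all of TV (10 $, value 51) ; 26 $ left.
All 17 $ of Search fit (value 56) ; 9 remain.
9 $ left: a 9/10 share of Affiliate gives 11×9/10 = 9.9.

9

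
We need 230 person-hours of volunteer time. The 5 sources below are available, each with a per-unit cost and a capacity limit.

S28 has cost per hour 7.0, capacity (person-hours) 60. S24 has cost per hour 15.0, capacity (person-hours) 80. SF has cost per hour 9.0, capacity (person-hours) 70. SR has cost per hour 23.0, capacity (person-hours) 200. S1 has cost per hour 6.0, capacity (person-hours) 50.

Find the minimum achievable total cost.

Use sources in increasing cost order.
S1 at 6.0: take all 50 person-hours → 180 still needed.
S28 (7.0): use full 60 → 120 person-hours to go.
Take 70 from SF at 9.0 → need 50 more.
S24 (15.0): take the remaining 50 → done.
SR: unused.
Cost = 50×6.0 + 60×7.0 + 70×9.0 + 50×15.0 = 2100.

2100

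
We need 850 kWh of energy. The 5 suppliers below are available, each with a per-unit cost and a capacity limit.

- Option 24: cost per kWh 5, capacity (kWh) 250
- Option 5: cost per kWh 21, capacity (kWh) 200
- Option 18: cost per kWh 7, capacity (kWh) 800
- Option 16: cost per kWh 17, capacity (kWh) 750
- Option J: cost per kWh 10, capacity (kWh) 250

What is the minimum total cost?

Use suppliers in increasing cost order.
Option 24 at 5: take all 250 kWh — 600 still needed.
Option 18 (7): take the remaining 600 — done.
Option J, Option 16, Option 5: unused.
Cost = 250×5 + 600×7 = 5450.

5450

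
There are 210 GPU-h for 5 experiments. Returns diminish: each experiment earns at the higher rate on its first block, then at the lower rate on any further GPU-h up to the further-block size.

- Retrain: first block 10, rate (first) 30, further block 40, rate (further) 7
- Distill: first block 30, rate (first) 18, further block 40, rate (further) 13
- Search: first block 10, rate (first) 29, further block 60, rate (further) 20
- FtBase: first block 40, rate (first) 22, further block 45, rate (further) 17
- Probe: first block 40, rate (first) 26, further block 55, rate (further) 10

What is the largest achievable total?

4590

Rank every tier by rate: Retrain/tier1 30 > Search/tier1 29 > Probe/tier1 26 > FtBase/tier1 22 > Search/tier2 20 > Distill/tier1 18 > FtBase/tier2 17 > Distill/tier2 13 > Probe/tier2 10 > Retrain/tier2 7.
Retrain/tier1 (30): +10 → 200 left.
Search tier1 at 29: fill all 10 → 190 left.
Probe tier1 at 26: fill all 40 → 150 left.
FtBase tier1 at 22: fill all 40 → 110 left.
Search tier2 at 20: fill all 60 → 50 left.
Distill/tier1 (18): +30 → 20 left.
FtBase/tier2: +20 of 45 at 17; pool empty.
Total = 30×10 + 29×10 + 26×40 + 22×40 + 20×60 + 18×30 + 17×20 = 4590.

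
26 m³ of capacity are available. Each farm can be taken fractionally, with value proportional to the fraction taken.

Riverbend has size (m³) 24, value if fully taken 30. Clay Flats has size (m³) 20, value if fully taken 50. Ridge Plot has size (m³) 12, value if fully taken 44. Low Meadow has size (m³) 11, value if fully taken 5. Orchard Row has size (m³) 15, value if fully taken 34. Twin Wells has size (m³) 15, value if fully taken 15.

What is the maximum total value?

79

Best value per unit of size first: Ridge Plot 44/12≈3.67, Clay Flats 50/20≈2.5, Orchard Row 34/15≈2.27, Riverbend 30/24≈1.25, Twin Wells 15/15≈1, Low Meadow 5/11≈0.455.
Take all of Ridge Plot (12 m³, value 44) — 14 m³ left.
Fill the last 14 m³ with part of Clay Flats: 14/20 of it earns 35.
Total value = 79.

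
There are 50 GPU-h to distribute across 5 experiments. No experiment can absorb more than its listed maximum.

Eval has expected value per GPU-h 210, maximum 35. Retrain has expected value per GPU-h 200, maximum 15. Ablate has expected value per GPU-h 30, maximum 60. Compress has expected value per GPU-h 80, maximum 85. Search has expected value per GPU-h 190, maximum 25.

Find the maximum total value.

10350

Rank by expected value per GPU-h: Eval 210 > Retrain 200 > Search 190 > Compress 80 > Ablate 30.
Eval: +35 to 35 (cap) ; 15 left.
Retrain: +15 to 15 (cap) ; 0 left.
Total = 210×35 + 200×15 = 10350.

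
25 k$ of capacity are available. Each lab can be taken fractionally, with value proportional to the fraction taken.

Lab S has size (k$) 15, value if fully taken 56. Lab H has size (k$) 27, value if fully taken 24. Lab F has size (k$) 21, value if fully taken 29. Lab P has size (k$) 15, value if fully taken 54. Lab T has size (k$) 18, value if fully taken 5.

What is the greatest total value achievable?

Rank by value-to-size ratio: Lab S 56/15≈3.73, Lab P 54/15≈3.6, Lab F 29/21≈1.38, Lab H 24/27≈0.889, Lab T 5/18≈0.278.
All 15 k$ of Lab S fit (value 56) ; 10 remain.
10 k$ left: a 10/15 share of Lab P gives 54×10/15 = 36.
Total value = 92.

92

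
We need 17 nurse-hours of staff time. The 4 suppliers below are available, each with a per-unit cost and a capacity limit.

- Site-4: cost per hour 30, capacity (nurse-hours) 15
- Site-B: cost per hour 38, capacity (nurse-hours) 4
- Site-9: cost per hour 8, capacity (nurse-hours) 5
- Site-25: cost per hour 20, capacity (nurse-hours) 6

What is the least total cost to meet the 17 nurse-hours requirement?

340

Use suppliers in increasing cost order.
Site-9 (8): use full 5 — 12 nurse-hours to go.
Site-25 at 20: take all 6 nurse-hours — 6 still needed.
Take 6 from Site-4 at 30 to finish.
Site-B: unused.
Cost = 5×8 + 6×20 + 6×30 = 340.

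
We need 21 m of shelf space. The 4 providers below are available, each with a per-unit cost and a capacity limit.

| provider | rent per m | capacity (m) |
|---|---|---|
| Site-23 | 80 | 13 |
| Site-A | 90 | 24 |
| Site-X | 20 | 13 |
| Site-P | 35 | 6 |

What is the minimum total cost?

630

Fill from the cheapest provider first.
Site-X (20): use full 13 → 8 m to go.
Site-P at 35: take all 6 m → 2 still needed.
Site-23 at 80: take 2 of its 13 → requirement met.
Site-A: unused.
Cost = 13×20 + 6×35 + 2×80 = 630.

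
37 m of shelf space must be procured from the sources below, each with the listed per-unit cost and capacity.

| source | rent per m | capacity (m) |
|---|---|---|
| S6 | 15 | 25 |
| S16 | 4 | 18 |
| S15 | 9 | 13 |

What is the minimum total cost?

279

Cheapest first:
Take 18 from S16 at 4 ; need 19 more.
Take 13 from S15 at 9 ; need 6 more.
S6 at 15: take 6 of its 25 ; requirement met.
Cost = 18×4 + 13×9 + 6×15 = 279.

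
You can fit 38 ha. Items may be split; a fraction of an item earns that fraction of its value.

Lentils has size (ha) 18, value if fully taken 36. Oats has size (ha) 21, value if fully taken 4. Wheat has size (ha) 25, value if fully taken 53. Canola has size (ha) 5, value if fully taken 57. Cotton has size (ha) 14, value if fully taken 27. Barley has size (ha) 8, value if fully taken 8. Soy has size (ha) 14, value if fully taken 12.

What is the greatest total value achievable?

Best value per unit of size first: Canola 57/5≈11.4, Wheat 53/25≈2.12, Lentils 36/18≈2, Cotton 27/14≈1.93, Barley 8/8≈1, Soy 12/14≈0.857, Oats 4/21≈0.19.
Take all of Canola (5 ha, value 57) ; 33 ha left.
All 25 ha of Wheat fit (value 53) ; 8 remain.
Only 8 ha remain; take 8/18 of Lentils for value 36×8/18 = 16.
Total value = 126.

126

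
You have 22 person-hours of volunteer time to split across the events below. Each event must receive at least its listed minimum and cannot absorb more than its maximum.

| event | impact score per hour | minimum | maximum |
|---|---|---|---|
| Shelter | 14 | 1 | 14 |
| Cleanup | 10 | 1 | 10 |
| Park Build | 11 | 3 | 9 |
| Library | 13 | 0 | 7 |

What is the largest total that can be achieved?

291

Meeting every minimum uses 1+1+3+0 = 5 person-hours, leaving 17.
Highest impact score per hour first: Shelter 14 > Library 13 > Park Build 11 > Cleanup 10.
Shelter takes 13 more to reach its cap of 14 ; 4 left.
Library has room for 7 more but only 4 remain, so it gets 4.
Total = 14×14 + 10×1 + 11×3 + 13×4 = 291.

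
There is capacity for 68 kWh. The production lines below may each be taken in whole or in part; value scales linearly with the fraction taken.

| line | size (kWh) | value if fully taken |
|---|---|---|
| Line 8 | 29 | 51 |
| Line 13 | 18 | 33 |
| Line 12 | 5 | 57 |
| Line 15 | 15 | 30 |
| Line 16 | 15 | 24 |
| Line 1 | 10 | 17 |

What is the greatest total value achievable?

172.7

Sort by value density: Line 12 57/5≈11.4, Line 15 30/15≈2, Line 13 33/18≈1.83, Line 8 51/29≈1.76, Line 1 17/10≈1.7, Line 16 24/15≈1.6.
All 5 kWh of Line 12 fit (value 57) — 63 remain.
All 15 kWh of Line 15 fit (value 30) — 48 remain.
Take all of Line 13 (18 kWh, value 33) — 30 kWh left.
All 29 kWh of Line 8 fit (value 51) — 1 remain.
1 kWh left: a 1/10 share of Line 1 gives 17×1/10 = 1.7.
Total value = 172.7.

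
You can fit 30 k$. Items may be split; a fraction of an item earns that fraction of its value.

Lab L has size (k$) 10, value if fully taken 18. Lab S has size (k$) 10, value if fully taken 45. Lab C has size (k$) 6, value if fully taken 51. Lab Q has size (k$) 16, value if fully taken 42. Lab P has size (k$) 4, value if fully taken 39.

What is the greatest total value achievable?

161.25

Sort by value density: Lab P 39/4≈9.75, Lab C 51/6≈8.5, Lab S 45/10≈4.5, Lab Q 42/16≈2.62, Lab L 18/10≈1.8.
All 4 k$ of Lab P fit (value 39) → 26 remain.
Lab C: take in full, 6 k$ for value 51 → 20 left.
Take all of Lab S (10 k$, value 45) → 10 k$ left.
Only 10 k$ remain; take 10/16 of Lab Q for value 42×10/16 = 26.25.
Total value = 161.25.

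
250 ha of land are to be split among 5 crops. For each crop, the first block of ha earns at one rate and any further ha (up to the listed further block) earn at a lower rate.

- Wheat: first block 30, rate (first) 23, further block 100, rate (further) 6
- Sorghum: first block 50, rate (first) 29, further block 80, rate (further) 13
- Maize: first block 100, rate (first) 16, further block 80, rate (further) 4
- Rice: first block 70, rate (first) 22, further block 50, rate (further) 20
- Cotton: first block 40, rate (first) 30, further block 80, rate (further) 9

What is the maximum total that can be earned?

Order all 10 blocks by rate: Cotton/T1 30 > Sorghum/T1 29 > Wheat/T1 23 > Rice/T1 22 > Rice/T2 20 > Maize/T1 16 > Sorghum/T2 13 > Cotton/T2 9 > Wheat/T2 6 > Maize/T2 4.
Cotton T1 at 30: fill all 40 — 210 left.
Sorghum T1 at 29: fill all 50 — 160 left.
Wheat T1 at 23: fill all 30 — 130 left.
Rice T1 at 22: fill all 70 — 60 left.
Fill Rice T2 block (50 at 20) — 10 left.
Maize/T1: +10 of 100 at 16; pool empty.
Total = 30×40 + 29×50 + 23×30 + 22×70 + 20×50 + 16×10 = 6040.

6040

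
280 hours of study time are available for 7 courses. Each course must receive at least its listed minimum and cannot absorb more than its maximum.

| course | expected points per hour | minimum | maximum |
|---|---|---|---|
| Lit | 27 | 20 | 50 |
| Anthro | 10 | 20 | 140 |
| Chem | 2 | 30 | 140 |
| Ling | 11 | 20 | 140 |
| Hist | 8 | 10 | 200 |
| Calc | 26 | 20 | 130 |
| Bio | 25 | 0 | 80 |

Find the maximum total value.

Meeting every minimum uses 20+20+30+20+10+20+0 = 120 hours, leaving 160.
Highest expected points per hour first: Lit 27 > Calc 26 > Bio 25 > Ling 11 > Anthro 10 > Hist 8 > Chem 2.
Give Lit 30 more to hit its cap of 50 — 130 left.
Give Calc 110 more to hit its cap of 130 — 20 left.
Only 20 left; Bio takes them to reach 20.
Total = 27×50 + 10×20 + 2×30 + 11×20 + 8×10 + 26×130 + 25×20 = 5790.

5790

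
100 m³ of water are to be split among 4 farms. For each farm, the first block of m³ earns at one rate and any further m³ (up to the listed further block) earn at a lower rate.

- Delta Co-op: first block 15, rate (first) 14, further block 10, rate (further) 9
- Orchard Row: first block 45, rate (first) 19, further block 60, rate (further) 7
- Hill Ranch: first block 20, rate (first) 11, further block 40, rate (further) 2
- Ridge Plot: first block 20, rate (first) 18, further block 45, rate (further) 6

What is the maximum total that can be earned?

1645

Order all 8 blocks by rate: Orchard Row/first 19 > Ridge Plot/first 18 > Delta Co-op/first 14 > Hill Ranch/first 11 > Delta Co-op/second 9 > Orchard Row/second 7 > Ridge Plot/second 6 > Hill Ranch/second 2.
Fill Orchard Row first block (45 at 19) — 55 left.
Ridge Plot first at 18: fill all 20 — 35 left.
Delta Co-op/first (14): +15 — 20 left.
Hill Ranch/first (11): +20 — 0 left.
Total = 19×45 + 18×20 + 14×15 + 11×20 = 1645.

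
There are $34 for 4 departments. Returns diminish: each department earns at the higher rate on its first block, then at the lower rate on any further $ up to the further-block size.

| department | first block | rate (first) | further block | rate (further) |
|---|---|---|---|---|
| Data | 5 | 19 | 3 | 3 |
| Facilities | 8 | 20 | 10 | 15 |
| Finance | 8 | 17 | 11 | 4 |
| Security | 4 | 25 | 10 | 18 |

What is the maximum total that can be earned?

Treat each block as its own option and order by rate: Security/first 25 > Facilities/first 20 > Data/first 19 > Security/second 18 > Finance/first 17 > Facilities/second 15 > Finance/second 4 > Data/second 3.
Fill Security first block (4 at 25) ; 30 left.
Facilities first at 20: fill all 8 ; 22 left.
Data/first (19): +5 ; 17 left.
Security/second (18): +10 ; 7 left.
7 remain; put them into Finance first at 17.
Total = 25×4 + 20×8 + 19×5 + 18×10 + 17×7 = 654.

654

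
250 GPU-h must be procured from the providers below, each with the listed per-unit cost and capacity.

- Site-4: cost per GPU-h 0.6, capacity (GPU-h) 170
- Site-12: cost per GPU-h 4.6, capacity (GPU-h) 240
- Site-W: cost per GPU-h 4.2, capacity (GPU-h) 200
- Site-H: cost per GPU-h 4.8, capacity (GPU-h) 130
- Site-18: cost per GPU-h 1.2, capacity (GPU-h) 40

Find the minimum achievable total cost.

Fill from the cheapest provider first.
Site-4 (0.6): use full 170 → 80 GPU-h to go.
Take 40 from Site-18 at 1.2 → need 40 more.
Site-W (4.2): take the remaining 40 → done.
Site-12, Site-H: unused.
Cost = 170×0.6 + 40×1.2 + 40×4.2 = 318.

318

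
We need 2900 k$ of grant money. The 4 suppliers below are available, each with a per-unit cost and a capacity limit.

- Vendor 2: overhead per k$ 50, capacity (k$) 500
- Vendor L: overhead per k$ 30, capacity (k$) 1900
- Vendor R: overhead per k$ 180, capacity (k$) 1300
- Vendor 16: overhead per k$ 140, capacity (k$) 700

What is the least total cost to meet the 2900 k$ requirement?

Fill from the cheapest supplier first.
Vendor L (30): use full 1900 → 1000 k$ to go.
Vendor 2 at 50: take all 500 k$ → 500 still needed.
Vendor 16 (140): take the remaining 500 → done.
Vendor R: unused.
Cost = 1900×30 + 500×50 + 500×140 = 152000.

152000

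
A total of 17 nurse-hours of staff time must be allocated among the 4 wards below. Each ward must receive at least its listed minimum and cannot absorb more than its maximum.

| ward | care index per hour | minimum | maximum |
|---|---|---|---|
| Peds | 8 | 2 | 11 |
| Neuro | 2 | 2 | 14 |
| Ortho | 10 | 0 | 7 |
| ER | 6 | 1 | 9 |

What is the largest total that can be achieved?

136

Meeting every minimum uses 2+2+0+1 = 5 nurse-hours, leaving 12.
Highest care index per hour first: Ortho 10 > Peds 8 > ER 6 > Neuro 2.
Ortho: +7 to 7 (cap) — 5 left.
Only 5 left; Peds takes them to reach 7.
Total = 8×7 + 2×2 + 10×7 + 6×1 = 136.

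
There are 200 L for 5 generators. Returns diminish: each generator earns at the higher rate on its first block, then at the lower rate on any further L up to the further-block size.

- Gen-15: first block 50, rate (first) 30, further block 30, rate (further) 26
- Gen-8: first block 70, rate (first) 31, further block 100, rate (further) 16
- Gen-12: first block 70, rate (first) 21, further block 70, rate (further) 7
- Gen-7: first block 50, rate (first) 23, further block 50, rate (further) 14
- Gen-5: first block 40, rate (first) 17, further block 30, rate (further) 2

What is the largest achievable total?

5600

Rank every tier by rate: Gen-8/tier1 31 > Gen-15/tier1 30 > Gen-15/tier2 26 > Gen-7/tier1 23 > Gen-12/tier1 21 > Gen-5/tier1 17 > Gen-8/tier2 16 > Gen-7/tier2 14 > Gen-12/tier2 7 > Gen-5/tier2 2.
Gen-8/tier1 (31): +70 ; 130 left.
Gen-15/tier1 (30): +50 ; 80 left.
Gen-15 tier2 at 26: fill all 30 ; 50 left.
Gen-7 tier1 at 23: fill all 50 ; 0 left.
Total = 31×70 + 30×50 + 26×30 + 23×50 = 5600.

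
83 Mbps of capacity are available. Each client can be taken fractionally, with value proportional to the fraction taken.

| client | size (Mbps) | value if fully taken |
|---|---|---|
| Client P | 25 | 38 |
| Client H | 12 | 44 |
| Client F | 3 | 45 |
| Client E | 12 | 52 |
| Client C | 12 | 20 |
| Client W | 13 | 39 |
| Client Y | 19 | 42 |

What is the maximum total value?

260.24

Best value per unit of size first: Client F 45/3≈15, Client E 52/12≈4.33, Client H 44/12≈3.67, Client W 39/13≈3, Client Y 42/19≈2.21, Client C 20/12≈1.67, Client P 38/25≈1.52.
Client F: take in full, 3 Mbps for value 45 ; 80 left.
All 12 Mbps of Client E fit (value 52) ; 68 remain.
Take all of Client H (12 Mbps, value 44) ; 56 Mbps left.
All 13 Mbps of Client W fit (value 39) ; 43 remain.
All 19 Mbps of Client Y fit (value 42) ; 24 remain.
Take all of Client C (12 Mbps, value 20) ; 12 Mbps left.
Fill the last 12 Mbps with part of Client P: 12/25 of it earns 18.24.
Total value = 260.24.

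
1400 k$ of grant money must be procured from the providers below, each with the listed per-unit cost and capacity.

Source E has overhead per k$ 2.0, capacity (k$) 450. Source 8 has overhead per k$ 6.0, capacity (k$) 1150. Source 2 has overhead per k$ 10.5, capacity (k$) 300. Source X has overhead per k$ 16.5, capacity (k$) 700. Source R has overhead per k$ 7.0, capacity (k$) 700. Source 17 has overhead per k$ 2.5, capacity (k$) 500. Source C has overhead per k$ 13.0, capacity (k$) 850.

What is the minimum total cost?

4850

Fill from the cheapest provider first.
Source E at 2.0: take all 450 k$ → 950 still needed.
Take 500 from Source 17 at 2.5 → need 450 more.
Source 8 at 6.0: take 450 of its 1150 → requirement met.
Source R, Source 2, Source C, Source X: unused.
Cost = 450×2.0 + 500×2.5 + 450×6.0 = 4850.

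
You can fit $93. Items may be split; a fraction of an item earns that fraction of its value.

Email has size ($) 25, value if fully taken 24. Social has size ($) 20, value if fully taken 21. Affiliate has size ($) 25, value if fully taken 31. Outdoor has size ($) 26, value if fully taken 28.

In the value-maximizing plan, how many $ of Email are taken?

Rank by value-to-size ratio: Affiliate 31/25≈1.24, Outdoor 28/26≈1.08, Social 21/20≈1.05, Email 24/25≈0.96.
Affiliate: take in full, 25 $ for value 31 — 68 left.
Take all of Outdoor (26 $, value 28) — 42 $ left.
All 20 $ of Social fit (value 21) — 22 remain.
Only 22 $ remain; take 22/25 of Email for value 24×22/25 = 21.12.

22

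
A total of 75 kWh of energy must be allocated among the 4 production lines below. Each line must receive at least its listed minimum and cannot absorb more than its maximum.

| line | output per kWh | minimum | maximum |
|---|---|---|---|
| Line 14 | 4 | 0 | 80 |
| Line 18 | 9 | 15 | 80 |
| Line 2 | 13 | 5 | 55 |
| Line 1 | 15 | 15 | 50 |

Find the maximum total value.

1015

Meeting every minimum uses 0+15+5+15 = 35 kWh, leaving 40.
Rank by output per kWh: Line 1 15 > Line 2 13 > Line 18 9 > Line 14 4.
Line 1: +35 to 50 (cap) — 5 left.
Only 5 left; Line 2 takes them to reach 10.
Total = 9×15 + 13×10 + 15×50 = 1015.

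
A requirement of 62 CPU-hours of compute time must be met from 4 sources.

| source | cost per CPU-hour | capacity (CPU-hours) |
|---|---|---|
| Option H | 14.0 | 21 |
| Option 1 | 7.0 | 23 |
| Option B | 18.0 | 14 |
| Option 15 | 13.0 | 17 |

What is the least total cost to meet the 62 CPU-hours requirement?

694

Cheapest first:
Option 1 (7.0): use full 23 → 39 CPU-hours to go.
Option 15 at 13.0: take all 17 CPU-hours → 22 still needed.
Option H at 14.0: take all 21 CPU-hours → 1 still needed.
Option B at 18.0: take 1 of its 14 → requirement met.
Cost = 23×7.0 + 17×13.0 + 21×14.0 + 1×18.0 = 694.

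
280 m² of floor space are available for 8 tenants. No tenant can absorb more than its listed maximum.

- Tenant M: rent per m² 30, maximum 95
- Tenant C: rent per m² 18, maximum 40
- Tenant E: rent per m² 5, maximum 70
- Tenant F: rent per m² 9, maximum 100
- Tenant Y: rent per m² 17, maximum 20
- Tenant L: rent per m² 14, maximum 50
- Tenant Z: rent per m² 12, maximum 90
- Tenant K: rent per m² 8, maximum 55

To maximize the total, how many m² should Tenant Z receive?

75

Rank by rent per m²: Tenant M 30 > Tenant C 18 > Tenant Y 17 > Tenant L 14 > Tenant Z 12 > Tenant F 9 > Tenant K 8 > Tenant E 5.
Tenant M takes 95 to reach its cap of 95 ; 185 left.
Tenant C takes 40 to reach its cap of 40 ; 145 left.
Tenant Y: +20 to 20 (cap) ; 125 left.
Tenant L takes 50 to reach its cap of 50 ; 75 left.
Tenant Z has room for 90 but only 75 remain, so it gets 75.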